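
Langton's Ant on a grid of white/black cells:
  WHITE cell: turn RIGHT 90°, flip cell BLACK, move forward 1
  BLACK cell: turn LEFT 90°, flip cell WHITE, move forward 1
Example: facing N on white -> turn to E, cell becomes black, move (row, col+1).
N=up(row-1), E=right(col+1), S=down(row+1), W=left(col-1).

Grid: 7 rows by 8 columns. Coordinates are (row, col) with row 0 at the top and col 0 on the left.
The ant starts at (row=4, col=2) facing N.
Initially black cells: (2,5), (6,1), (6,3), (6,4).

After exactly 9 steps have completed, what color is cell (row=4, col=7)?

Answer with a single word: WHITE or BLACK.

Answer: WHITE

Derivation:
Step 1: on WHITE (4,2): turn R to E, flip to black, move to (4,3). |black|=5
Step 2: on WHITE (4,3): turn R to S, flip to black, move to (5,3). |black|=6
Step 3: on WHITE (5,3): turn R to W, flip to black, move to (5,2). |black|=7
Step 4: on WHITE (5,2): turn R to N, flip to black, move to (4,2). |black|=8
Step 5: on BLACK (4,2): turn L to W, flip to white, move to (4,1). |black|=7
Step 6: on WHITE (4,1): turn R to N, flip to black, move to (3,1). |black|=8
Step 7: on WHITE (3,1): turn R to E, flip to black, move to (3,2). |black|=9
Step 8: on WHITE (3,2): turn R to S, flip to black, move to (4,2). |black|=10
Step 9: on WHITE (4,2): turn R to W, flip to black, move to (4,1). |black|=11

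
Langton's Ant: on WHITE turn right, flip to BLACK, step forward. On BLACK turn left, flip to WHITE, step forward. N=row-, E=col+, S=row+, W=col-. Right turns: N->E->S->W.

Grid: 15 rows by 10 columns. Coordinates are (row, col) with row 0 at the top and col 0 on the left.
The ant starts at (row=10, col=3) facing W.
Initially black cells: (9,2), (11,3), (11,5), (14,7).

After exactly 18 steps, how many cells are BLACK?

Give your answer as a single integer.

Answer: 10

Derivation:
Step 1: on WHITE (10,3): turn R to N, flip to black, move to (9,3). |black|=5
Step 2: on WHITE (9,3): turn R to E, flip to black, move to (9,4). |black|=6
Step 3: on WHITE (9,4): turn R to S, flip to black, move to (10,4). |black|=7
Step 4: on WHITE (10,4): turn R to W, flip to black, move to (10,3). |black|=8
Step 5: on BLACK (10,3): turn L to S, flip to white, move to (11,3). |black|=7
Step 6: on BLACK (11,3): turn L to E, flip to white, move to (11,4). |black|=6
Step 7: on WHITE (11,4): turn R to S, flip to black, move to (12,4). |black|=7
Step 8: on WHITE (12,4): turn R to W, flip to black, move to (12,3). |black|=8
Step 9: on WHITE (12,3): turn R to N, flip to black, move to (11,3). |black|=9
Step 10: on WHITE (11,3): turn R to E, flip to black, move to (11,4). |black|=10
Step 11: on BLACK (11,4): turn L to N, flip to white, move to (10,4). |black|=9
Step 12: on BLACK (10,4): turn L to W, flip to white, move to (10,3). |black|=8
Step 13: on WHITE (10,3): turn R to N, flip to black, move to (9,3). |black|=9
Step 14: on BLACK (9,3): turn L to W, flip to white, move to (9,2). |black|=8
Step 15: on BLACK (9,2): turn L to S, flip to white, move to (10,2). |black|=7
Step 16: on WHITE (10,2): turn R to W, flip to black, move to (10,1). |black|=8
Step 17: on WHITE (10,1): turn R to N, flip to black, move to (9,1). |black|=9
Step 18: on WHITE (9,1): turn R to E, flip to black, move to (9,2). |black|=10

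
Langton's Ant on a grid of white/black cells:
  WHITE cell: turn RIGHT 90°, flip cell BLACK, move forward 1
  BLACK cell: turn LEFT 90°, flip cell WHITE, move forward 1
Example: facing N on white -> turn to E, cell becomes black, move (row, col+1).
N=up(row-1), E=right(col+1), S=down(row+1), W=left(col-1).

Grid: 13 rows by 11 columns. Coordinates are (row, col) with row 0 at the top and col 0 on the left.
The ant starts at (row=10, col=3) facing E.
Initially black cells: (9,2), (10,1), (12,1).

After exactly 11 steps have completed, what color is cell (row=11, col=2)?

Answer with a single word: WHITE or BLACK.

Step 1: on WHITE (10,3): turn R to S, flip to black, move to (11,3). |black|=4
Step 2: on WHITE (11,3): turn R to W, flip to black, move to (11,2). |black|=5
Step 3: on WHITE (11,2): turn R to N, flip to black, move to (10,2). |black|=6
Step 4: on WHITE (10,2): turn R to E, flip to black, move to (10,3). |black|=7
Step 5: on BLACK (10,3): turn L to N, flip to white, move to (9,3). |black|=6
Step 6: on WHITE (9,3): turn R to E, flip to black, move to (9,4). |black|=7
Step 7: on WHITE (9,4): turn R to S, flip to black, move to (10,4). |black|=8
Step 8: on WHITE (10,4): turn R to W, flip to black, move to (10,3). |black|=9
Step 9: on WHITE (10,3): turn R to N, flip to black, move to (9,3). |black|=10
Step 10: on BLACK (9,3): turn L to W, flip to white, move to (9,2). |black|=9
Step 11: on BLACK (9,2): turn L to S, flip to white, move to (10,2). |black|=8

Answer: BLACK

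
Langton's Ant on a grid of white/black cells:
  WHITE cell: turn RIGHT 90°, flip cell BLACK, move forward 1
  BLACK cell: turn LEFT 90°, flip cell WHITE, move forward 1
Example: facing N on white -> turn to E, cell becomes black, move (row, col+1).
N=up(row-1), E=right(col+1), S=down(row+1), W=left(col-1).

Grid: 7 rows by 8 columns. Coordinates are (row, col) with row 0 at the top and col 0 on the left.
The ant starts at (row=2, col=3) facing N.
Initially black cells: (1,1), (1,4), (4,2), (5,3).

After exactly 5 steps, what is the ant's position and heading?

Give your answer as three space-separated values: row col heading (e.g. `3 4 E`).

Answer: 2 2 W

Derivation:
Step 1: on WHITE (2,3): turn R to E, flip to black, move to (2,4). |black|=5
Step 2: on WHITE (2,4): turn R to S, flip to black, move to (3,4). |black|=6
Step 3: on WHITE (3,4): turn R to W, flip to black, move to (3,3). |black|=7
Step 4: on WHITE (3,3): turn R to N, flip to black, move to (2,3). |black|=8
Step 5: on BLACK (2,3): turn L to W, flip to white, move to (2,2). |black|=7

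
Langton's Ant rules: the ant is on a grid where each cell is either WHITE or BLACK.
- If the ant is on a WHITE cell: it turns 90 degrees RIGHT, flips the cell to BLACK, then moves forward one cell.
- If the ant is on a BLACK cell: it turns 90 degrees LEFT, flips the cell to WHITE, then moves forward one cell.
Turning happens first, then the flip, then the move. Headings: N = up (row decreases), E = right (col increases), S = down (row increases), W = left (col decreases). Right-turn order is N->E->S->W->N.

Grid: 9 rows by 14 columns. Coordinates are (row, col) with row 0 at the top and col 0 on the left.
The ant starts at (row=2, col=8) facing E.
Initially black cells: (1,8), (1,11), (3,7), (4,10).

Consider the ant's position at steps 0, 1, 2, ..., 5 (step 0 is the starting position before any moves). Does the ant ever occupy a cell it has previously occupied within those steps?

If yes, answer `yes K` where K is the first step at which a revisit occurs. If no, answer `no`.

Step 1: on WHITE (2,8): turn R to S, flip to black, move to (3,8). |black|=5 — new cell
Step 2: on WHITE (3,8): turn R to W, flip to black, move to (3,7). |black|=6 — new cell
Step 3: on BLACK (3,7): turn L to S, flip to white, move to (4,7). |black|=5 — new cell
Step 4: on WHITE (4,7): turn R to W, flip to black, move to (4,6). |black|=6 — new cell
Step 5: on WHITE (4,6): turn R to N, flip to black, move to (3,6). |black|=7 — new cell
No revisit within 5 steps.

Answer: no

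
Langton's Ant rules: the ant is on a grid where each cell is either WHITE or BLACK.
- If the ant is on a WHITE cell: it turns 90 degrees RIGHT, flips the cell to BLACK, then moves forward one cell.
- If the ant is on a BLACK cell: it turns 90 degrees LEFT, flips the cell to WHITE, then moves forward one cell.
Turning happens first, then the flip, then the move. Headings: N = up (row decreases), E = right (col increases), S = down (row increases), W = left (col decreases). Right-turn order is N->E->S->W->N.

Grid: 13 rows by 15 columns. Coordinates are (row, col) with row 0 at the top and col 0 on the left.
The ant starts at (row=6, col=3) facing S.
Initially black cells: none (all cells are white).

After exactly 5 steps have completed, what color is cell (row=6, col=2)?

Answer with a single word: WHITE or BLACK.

Answer: BLACK

Derivation:
Step 1: on WHITE (6,3): turn R to W, flip to black, move to (6,2). |black|=1
Step 2: on WHITE (6,2): turn R to N, flip to black, move to (5,2). |black|=2
Step 3: on WHITE (5,2): turn R to E, flip to black, move to (5,3). |black|=3
Step 4: on WHITE (5,3): turn R to S, flip to black, move to (6,3). |black|=4
Step 5: on BLACK (6,3): turn L to E, flip to white, move to (6,4). |black|=3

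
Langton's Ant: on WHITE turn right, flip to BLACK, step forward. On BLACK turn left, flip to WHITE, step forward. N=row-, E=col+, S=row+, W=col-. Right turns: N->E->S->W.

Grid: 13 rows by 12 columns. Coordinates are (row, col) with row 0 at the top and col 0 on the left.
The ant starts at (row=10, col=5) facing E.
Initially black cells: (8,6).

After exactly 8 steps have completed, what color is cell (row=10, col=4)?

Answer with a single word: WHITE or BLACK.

Answer: BLACK

Derivation:
Step 1: on WHITE (10,5): turn R to S, flip to black, move to (11,5). |black|=2
Step 2: on WHITE (11,5): turn R to W, flip to black, move to (11,4). |black|=3
Step 3: on WHITE (11,4): turn R to N, flip to black, move to (10,4). |black|=4
Step 4: on WHITE (10,4): turn R to E, flip to black, move to (10,5). |black|=5
Step 5: on BLACK (10,5): turn L to N, flip to white, move to (9,5). |black|=4
Step 6: on WHITE (9,5): turn R to E, flip to black, move to (9,6). |black|=5
Step 7: on WHITE (9,6): turn R to S, flip to black, move to (10,6). |black|=6
Step 8: on WHITE (10,6): turn R to W, flip to black, move to (10,5). |black|=7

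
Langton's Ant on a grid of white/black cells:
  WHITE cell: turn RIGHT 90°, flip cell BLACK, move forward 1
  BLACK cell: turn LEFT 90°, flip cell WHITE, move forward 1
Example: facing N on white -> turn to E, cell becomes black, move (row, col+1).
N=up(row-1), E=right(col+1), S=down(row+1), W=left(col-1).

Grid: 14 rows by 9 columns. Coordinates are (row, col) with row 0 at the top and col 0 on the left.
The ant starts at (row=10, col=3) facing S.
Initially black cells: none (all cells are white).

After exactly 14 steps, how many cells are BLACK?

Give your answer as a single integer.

Step 1: on WHITE (10,3): turn R to W, flip to black, move to (10,2). |black|=1
Step 2: on WHITE (10,2): turn R to N, flip to black, move to (9,2). |black|=2
Step 3: on WHITE (9,2): turn R to E, flip to black, move to (9,3). |black|=3
Step 4: on WHITE (9,3): turn R to S, flip to black, move to (10,3). |black|=4
Step 5: on BLACK (10,3): turn L to E, flip to white, move to (10,4). |black|=3
Step 6: on WHITE (10,4): turn R to S, flip to black, move to (11,4). |black|=4
Step 7: on WHITE (11,4): turn R to W, flip to black, move to (11,3). |black|=5
Step 8: on WHITE (11,3): turn R to N, flip to black, move to (10,3). |black|=6
Step 9: on WHITE (10,3): turn R to E, flip to black, move to (10,4). |black|=7
Step 10: on BLACK (10,4): turn L to N, flip to white, move to (9,4). |black|=6
Step 11: on WHITE (9,4): turn R to E, flip to black, move to (9,5). |black|=7
Step 12: on WHITE (9,5): turn R to S, flip to black, move to (10,5). |black|=8
Step 13: on WHITE (10,5): turn R to W, flip to black, move to (10,4). |black|=9
Step 14: on WHITE (10,4): turn R to N, flip to black, move to (9,4). |black|=10

Answer: 10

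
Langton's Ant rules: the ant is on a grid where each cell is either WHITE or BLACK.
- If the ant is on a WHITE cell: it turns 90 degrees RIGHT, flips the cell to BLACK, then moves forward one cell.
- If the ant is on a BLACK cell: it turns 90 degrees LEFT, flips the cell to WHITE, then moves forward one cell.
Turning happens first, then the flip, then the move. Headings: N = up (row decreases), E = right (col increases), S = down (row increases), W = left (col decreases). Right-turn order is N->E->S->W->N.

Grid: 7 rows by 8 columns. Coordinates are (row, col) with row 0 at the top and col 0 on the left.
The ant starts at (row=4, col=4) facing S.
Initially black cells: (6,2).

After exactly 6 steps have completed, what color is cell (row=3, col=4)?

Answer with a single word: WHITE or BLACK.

Step 1: on WHITE (4,4): turn R to W, flip to black, move to (4,3). |black|=2
Step 2: on WHITE (4,3): turn R to N, flip to black, move to (3,3). |black|=3
Step 3: on WHITE (3,3): turn R to E, flip to black, move to (3,4). |black|=4
Step 4: on WHITE (3,4): turn R to S, flip to black, move to (4,4). |black|=5
Step 5: on BLACK (4,4): turn L to E, flip to white, move to (4,5). |black|=4
Step 6: on WHITE (4,5): turn R to S, flip to black, move to (5,5). |black|=5

Answer: BLACK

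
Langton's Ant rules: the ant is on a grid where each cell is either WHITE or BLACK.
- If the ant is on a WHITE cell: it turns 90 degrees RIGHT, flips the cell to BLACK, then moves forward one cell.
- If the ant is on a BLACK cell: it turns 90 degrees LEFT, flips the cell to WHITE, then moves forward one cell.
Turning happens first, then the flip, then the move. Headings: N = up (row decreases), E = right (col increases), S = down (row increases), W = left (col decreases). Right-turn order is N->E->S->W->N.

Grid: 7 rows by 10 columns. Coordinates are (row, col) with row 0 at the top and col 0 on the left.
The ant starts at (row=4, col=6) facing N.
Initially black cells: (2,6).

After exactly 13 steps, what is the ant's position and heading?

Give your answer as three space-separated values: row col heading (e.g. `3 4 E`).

Answer: 4 5 E

Derivation:
Step 1: on WHITE (4,6): turn R to E, flip to black, move to (4,7). |black|=2
Step 2: on WHITE (4,7): turn R to S, flip to black, move to (5,7). |black|=3
Step 3: on WHITE (5,7): turn R to W, flip to black, move to (5,6). |black|=4
Step 4: on WHITE (5,6): turn R to N, flip to black, move to (4,6). |black|=5
Step 5: on BLACK (4,6): turn L to W, flip to white, move to (4,5). |black|=4
Step 6: on WHITE (4,5): turn R to N, flip to black, move to (3,5). |black|=5
Step 7: on WHITE (3,5): turn R to E, flip to black, move to (3,6). |black|=6
Step 8: on WHITE (3,6): turn R to S, flip to black, move to (4,6). |black|=7
Step 9: on WHITE (4,6): turn R to W, flip to black, move to (4,5). |black|=8
Step 10: on BLACK (4,5): turn L to S, flip to white, move to (5,5). |black|=7
Step 11: on WHITE (5,5): turn R to W, flip to black, move to (5,4). |black|=8
Step 12: on WHITE (5,4): turn R to N, flip to black, move to (4,4). |black|=9
Step 13: on WHITE (4,4): turn R to E, flip to black, move to (4,5). |black|=10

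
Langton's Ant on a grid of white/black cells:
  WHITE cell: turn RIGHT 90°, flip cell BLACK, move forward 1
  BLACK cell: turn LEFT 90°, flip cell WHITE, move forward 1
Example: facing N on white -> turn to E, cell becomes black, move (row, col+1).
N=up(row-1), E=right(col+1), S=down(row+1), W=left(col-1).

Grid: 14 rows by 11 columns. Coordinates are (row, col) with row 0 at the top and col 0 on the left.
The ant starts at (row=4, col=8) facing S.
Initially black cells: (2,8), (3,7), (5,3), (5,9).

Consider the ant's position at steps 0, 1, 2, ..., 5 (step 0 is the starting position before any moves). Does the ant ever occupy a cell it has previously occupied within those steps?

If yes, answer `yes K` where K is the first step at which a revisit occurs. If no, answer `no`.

Answer: no

Derivation:
Step 1: on WHITE (4,8): turn R to W, flip to black, move to (4,7). |black|=5 — new cell
Step 2: on WHITE (4,7): turn R to N, flip to black, move to (3,7). |black|=6 — new cell
Step 3: on BLACK (3,7): turn L to W, flip to white, move to (3,6). |black|=5 — new cell
Step 4: on WHITE (3,6): turn R to N, flip to black, move to (2,6). |black|=6 — new cell
Step 5: on WHITE (2,6): turn R to E, flip to black, move to (2,7). |black|=7 — new cell
No revisit within 5 steps.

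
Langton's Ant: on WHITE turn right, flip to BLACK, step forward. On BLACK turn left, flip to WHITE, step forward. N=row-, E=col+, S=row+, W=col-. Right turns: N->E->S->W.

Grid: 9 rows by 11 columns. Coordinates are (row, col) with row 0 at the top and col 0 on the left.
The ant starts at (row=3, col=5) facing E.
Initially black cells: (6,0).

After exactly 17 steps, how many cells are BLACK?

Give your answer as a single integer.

Answer: 8

Derivation:
Step 1: on WHITE (3,5): turn R to S, flip to black, move to (4,5). |black|=2
Step 2: on WHITE (4,5): turn R to W, flip to black, move to (4,4). |black|=3
Step 3: on WHITE (4,4): turn R to N, flip to black, move to (3,4). |black|=4
Step 4: on WHITE (3,4): turn R to E, flip to black, move to (3,5). |black|=5
Step 5: on BLACK (3,5): turn L to N, flip to white, move to (2,5). |black|=4
Step 6: on WHITE (2,5): turn R to E, flip to black, move to (2,6). |black|=5
Step 7: on WHITE (2,6): turn R to S, flip to black, move to (3,6). |black|=6
Step 8: on WHITE (3,6): turn R to W, flip to black, move to (3,5). |black|=7
Step 9: on WHITE (3,5): turn R to N, flip to black, move to (2,5). |black|=8
Step 10: on BLACK (2,5): turn L to W, flip to white, move to (2,4). |black|=7
Step 11: on WHITE (2,4): turn R to N, flip to black, move to (1,4). |black|=8
Step 12: on WHITE (1,4): turn R to E, flip to black, move to (1,5). |black|=9
Step 13: on WHITE (1,5): turn R to S, flip to black, move to (2,5). |black|=10
Step 14: on WHITE (2,5): turn R to W, flip to black, move to (2,4). |black|=11
Step 15: on BLACK (2,4): turn L to S, flip to white, move to (3,4). |black|=10
Step 16: on BLACK (3,4): turn L to E, flip to white, move to (3,5). |black|=9
Step 17: on BLACK (3,5): turn L to N, flip to white, move to (2,5). |black|=8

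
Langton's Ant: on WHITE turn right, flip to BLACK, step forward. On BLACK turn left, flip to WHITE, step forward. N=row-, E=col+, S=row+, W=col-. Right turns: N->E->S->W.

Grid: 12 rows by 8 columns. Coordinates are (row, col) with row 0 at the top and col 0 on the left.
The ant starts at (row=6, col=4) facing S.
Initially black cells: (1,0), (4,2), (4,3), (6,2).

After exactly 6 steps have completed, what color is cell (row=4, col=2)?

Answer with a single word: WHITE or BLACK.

Step 1: on WHITE (6,4): turn R to W, flip to black, move to (6,3). |black|=5
Step 2: on WHITE (6,3): turn R to N, flip to black, move to (5,3). |black|=6
Step 3: on WHITE (5,3): turn R to E, flip to black, move to (5,4). |black|=7
Step 4: on WHITE (5,4): turn R to S, flip to black, move to (6,4). |black|=8
Step 5: on BLACK (6,4): turn L to E, flip to white, move to (6,5). |black|=7
Step 6: on WHITE (6,5): turn R to S, flip to black, move to (7,5). |black|=8

Answer: BLACK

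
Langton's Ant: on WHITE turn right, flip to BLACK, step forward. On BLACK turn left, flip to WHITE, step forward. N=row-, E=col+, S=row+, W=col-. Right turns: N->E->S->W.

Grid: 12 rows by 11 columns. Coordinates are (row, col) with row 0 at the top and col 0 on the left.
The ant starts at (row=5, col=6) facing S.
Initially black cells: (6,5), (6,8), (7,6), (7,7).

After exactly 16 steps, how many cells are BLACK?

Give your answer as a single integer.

Answer: 12

Derivation:
Step 1: on WHITE (5,6): turn R to W, flip to black, move to (5,5). |black|=5
Step 2: on WHITE (5,5): turn R to N, flip to black, move to (4,5). |black|=6
Step 3: on WHITE (4,5): turn R to E, flip to black, move to (4,6). |black|=7
Step 4: on WHITE (4,6): turn R to S, flip to black, move to (5,6). |black|=8
Step 5: on BLACK (5,6): turn L to E, flip to white, move to (5,7). |black|=7
Step 6: on WHITE (5,7): turn R to S, flip to black, move to (6,7). |black|=8
Step 7: on WHITE (6,7): turn R to W, flip to black, move to (6,6). |black|=9
Step 8: on WHITE (6,6): turn R to N, flip to black, move to (5,6). |black|=10
Step 9: on WHITE (5,6): turn R to E, flip to black, move to (5,7). |black|=11
Step 10: on BLACK (5,7): turn L to N, flip to white, move to (4,7). |black|=10
Step 11: on WHITE (4,7): turn R to E, flip to black, move to (4,8). |black|=11
Step 12: on WHITE (4,8): turn R to S, flip to black, move to (5,8). |black|=12
Step 13: on WHITE (5,8): turn R to W, flip to black, move to (5,7). |black|=13
Step 14: on WHITE (5,7): turn R to N, flip to black, move to (4,7). |black|=14
Step 15: on BLACK (4,7): turn L to W, flip to white, move to (4,6). |black|=13
Step 16: on BLACK (4,6): turn L to S, flip to white, move to (5,6). |black|=12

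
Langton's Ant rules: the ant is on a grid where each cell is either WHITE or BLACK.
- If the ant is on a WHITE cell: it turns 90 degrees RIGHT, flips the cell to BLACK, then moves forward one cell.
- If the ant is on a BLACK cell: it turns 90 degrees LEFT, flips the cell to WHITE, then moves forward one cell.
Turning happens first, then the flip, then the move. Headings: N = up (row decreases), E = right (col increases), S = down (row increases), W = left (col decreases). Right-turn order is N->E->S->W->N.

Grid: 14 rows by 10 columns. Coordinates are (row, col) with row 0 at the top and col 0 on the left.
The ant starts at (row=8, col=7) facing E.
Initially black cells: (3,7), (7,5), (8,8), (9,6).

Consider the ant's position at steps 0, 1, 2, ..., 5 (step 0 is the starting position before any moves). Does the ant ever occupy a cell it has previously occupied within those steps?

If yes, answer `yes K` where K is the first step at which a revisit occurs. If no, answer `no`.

Step 1: on WHITE (8,7): turn R to S, flip to black, move to (9,7). |black|=5 — new cell
Step 2: on WHITE (9,7): turn R to W, flip to black, move to (9,6). |black|=6 — new cell
Step 3: on BLACK (9,6): turn L to S, flip to white, move to (10,6). |black|=5 — new cell
Step 4: on WHITE (10,6): turn R to W, flip to black, move to (10,5). |black|=6 — new cell
Step 5: on WHITE (10,5): turn R to N, flip to black, move to (9,5). |black|=7 — new cell
No revisit within 5 steps.

Answer: no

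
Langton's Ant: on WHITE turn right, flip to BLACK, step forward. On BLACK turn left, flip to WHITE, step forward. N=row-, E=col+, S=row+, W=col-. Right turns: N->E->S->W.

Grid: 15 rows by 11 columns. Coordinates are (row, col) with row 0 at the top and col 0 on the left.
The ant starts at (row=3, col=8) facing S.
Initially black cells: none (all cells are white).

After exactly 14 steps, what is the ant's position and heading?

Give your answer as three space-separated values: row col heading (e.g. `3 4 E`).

Answer: 2 9 N

Derivation:
Step 1: on WHITE (3,8): turn R to W, flip to black, move to (3,7). |black|=1
Step 2: on WHITE (3,7): turn R to N, flip to black, move to (2,7). |black|=2
Step 3: on WHITE (2,7): turn R to E, flip to black, move to (2,8). |black|=3
Step 4: on WHITE (2,8): turn R to S, flip to black, move to (3,8). |black|=4
Step 5: on BLACK (3,8): turn L to E, flip to white, move to (3,9). |black|=3
Step 6: on WHITE (3,9): turn R to S, flip to black, move to (4,9). |black|=4
Step 7: on WHITE (4,9): turn R to W, flip to black, move to (4,8). |black|=5
Step 8: on WHITE (4,8): turn R to N, flip to black, move to (3,8). |black|=6
Step 9: on WHITE (3,8): turn R to E, flip to black, move to (3,9). |black|=7
Step 10: on BLACK (3,9): turn L to N, flip to white, move to (2,9). |black|=6
Step 11: on WHITE (2,9): turn R to E, flip to black, move to (2,10). |black|=7
Step 12: on WHITE (2,10): turn R to S, flip to black, move to (3,10). |black|=8
Step 13: on WHITE (3,10): turn R to W, flip to black, move to (3,9). |black|=9
Step 14: on WHITE (3,9): turn R to N, flip to black, move to (2,9). |black|=10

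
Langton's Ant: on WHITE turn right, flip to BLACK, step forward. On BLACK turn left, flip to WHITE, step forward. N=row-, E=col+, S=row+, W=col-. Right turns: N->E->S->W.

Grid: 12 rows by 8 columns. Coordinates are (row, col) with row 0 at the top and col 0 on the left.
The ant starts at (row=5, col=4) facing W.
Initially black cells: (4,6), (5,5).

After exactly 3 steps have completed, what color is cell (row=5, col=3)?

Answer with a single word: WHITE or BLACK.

Answer: WHITE

Derivation:
Step 1: on WHITE (5,4): turn R to N, flip to black, move to (4,4). |black|=3
Step 2: on WHITE (4,4): turn R to E, flip to black, move to (4,5). |black|=4
Step 3: on WHITE (4,5): turn R to S, flip to black, move to (5,5). |black|=5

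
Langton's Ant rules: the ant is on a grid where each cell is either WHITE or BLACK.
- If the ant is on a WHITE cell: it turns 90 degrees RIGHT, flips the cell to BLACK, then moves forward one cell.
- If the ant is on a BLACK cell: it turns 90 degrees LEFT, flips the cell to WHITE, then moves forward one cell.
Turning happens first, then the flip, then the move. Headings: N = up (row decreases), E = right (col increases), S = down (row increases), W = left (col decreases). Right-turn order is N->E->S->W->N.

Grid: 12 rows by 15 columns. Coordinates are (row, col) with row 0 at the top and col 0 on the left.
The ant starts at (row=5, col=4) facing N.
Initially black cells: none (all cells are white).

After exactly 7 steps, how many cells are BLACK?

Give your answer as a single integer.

Answer: 5

Derivation:
Step 1: on WHITE (5,4): turn R to E, flip to black, move to (5,5). |black|=1
Step 2: on WHITE (5,5): turn R to S, flip to black, move to (6,5). |black|=2
Step 3: on WHITE (6,5): turn R to W, flip to black, move to (6,4). |black|=3
Step 4: on WHITE (6,4): turn R to N, flip to black, move to (5,4). |black|=4
Step 5: on BLACK (5,4): turn L to W, flip to white, move to (5,3). |black|=3
Step 6: on WHITE (5,3): turn R to N, flip to black, move to (4,3). |black|=4
Step 7: on WHITE (4,3): turn R to E, flip to black, move to (4,4). |black|=5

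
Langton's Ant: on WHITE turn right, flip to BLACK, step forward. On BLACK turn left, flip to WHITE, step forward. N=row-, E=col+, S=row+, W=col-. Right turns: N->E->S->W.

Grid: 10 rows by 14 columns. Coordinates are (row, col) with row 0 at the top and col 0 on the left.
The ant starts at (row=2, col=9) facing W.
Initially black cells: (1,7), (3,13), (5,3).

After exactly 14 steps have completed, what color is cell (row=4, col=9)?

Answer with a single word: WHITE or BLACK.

Step 1: on WHITE (2,9): turn R to N, flip to black, move to (1,9). |black|=4
Step 2: on WHITE (1,9): turn R to E, flip to black, move to (1,10). |black|=5
Step 3: on WHITE (1,10): turn R to S, flip to black, move to (2,10). |black|=6
Step 4: on WHITE (2,10): turn R to W, flip to black, move to (2,9). |black|=7
Step 5: on BLACK (2,9): turn L to S, flip to white, move to (3,9). |black|=6
Step 6: on WHITE (3,9): turn R to W, flip to black, move to (3,8). |black|=7
Step 7: on WHITE (3,8): turn R to N, flip to black, move to (2,8). |black|=8
Step 8: on WHITE (2,8): turn R to E, flip to black, move to (2,9). |black|=9
Step 9: on WHITE (2,9): turn R to S, flip to black, move to (3,9). |black|=10
Step 10: on BLACK (3,9): turn L to E, flip to white, move to (3,10). |black|=9
Step 11: on WHITE (3,10): turn R to S, flip to black, move to (4,10). |black|=10
Step 12: on WHITE (4,10): turn R to W, flip to black, move to (4,9). |black|=11
Step 13: on WHITE (4,9): turn R to N, flip to black, move to (3,9). |black|=12
Step 14: on WHITE (3,9): turn R to E, flip to black, move to (3,10). |black|=13

Answer: BLACK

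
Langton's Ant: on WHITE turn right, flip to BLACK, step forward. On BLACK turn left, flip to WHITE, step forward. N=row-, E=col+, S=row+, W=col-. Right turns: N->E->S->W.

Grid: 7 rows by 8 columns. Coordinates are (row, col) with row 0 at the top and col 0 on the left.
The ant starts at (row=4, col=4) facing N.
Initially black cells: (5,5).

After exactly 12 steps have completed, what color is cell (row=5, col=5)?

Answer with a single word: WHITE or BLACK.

Step 1: on WHITE (4,4): turn R to E, flip to black, move to (4,5). |black|=2
Step 2: on WHITE (4,5): turn R to S, flip to black, move to (5,5). |black|=3
Step 3: on BLACK (5,5): turn L to E, flip to white, move to (5,6). |black|=2
Step 4: on WHITE (5,6): turn R to S, flip to black, move to (6,6). |black|=3
Step 5: on WHITE (6,6): turn R to W, flip to black, move to (6,5). |black|=4
Step 6: on WHITE (6,5): turn R to N, flip to black, move to (5,5). |black|=5
Step 7: on WHITE (5,5): turn R to E, flip to black, move to (5,6). |black|=6
Step 8: on BLACK (5,6): turn L to N, flip to white, move to (4,6). |black|=5
Step 9: on WHITE (4,6): turn R to E, flip to black, move to (4,7). |black|=6
Step 10: on WHITE (4,7): turn R to S, flip to black, move to (5,7). |black|=7
Step 11: on WHITE (5,7): turn R to W, flip to black, move to (5,6). |black|=8
Step 12: on WHITE (5,6): turn R to N, flip to black, move to (4,6). |black|=9

Answer: BLACK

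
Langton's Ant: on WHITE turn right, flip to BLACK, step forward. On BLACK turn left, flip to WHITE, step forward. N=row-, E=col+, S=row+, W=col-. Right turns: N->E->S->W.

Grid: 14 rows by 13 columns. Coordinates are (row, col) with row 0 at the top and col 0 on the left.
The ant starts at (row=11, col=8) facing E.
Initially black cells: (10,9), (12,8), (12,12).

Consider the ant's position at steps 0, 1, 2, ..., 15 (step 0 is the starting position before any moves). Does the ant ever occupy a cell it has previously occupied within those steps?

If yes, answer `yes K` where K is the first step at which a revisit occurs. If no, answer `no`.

Step 1: on WHITE (11,8): turn R to S, flip to black, move to (12,8). |black|=4 — new cell
Step 2: on BLACK (12,8): turn L to E, flip to white, move to (12,9). |black|=3 — new cell
Step 3: on WHITE (12,9): turn R to S, flip to black, move to (13,9). |black|=4 — new cell
Step 4: on WHITE (13,9): turn R to W, flip to black, move to (13,8). |black|=5 — new cell
Step 5: on WHITE (13,8): turn R to N, flip to black, move to (12,8). |black|=6 — REVISIT

Answer: yes 5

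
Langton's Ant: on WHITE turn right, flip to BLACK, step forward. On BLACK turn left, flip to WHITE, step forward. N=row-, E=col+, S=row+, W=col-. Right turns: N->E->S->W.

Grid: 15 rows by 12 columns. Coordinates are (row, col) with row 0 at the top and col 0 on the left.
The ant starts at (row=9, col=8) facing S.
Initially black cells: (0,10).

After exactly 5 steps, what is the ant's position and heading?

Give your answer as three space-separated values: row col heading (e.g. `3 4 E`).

Answer: 9 9 E

Derivation:
Step 1: on WHITE (9,8): turn R to W, flip to black, move to (9,7). |black|=2
Step 2: on WHITE (9,7): turn R to N, flip to black, move to (8,7). |black|=3
Step 3: on WHITE (8,7): turn R to E, flip to black, move to (8,8). |black|=4
Step 4: on WHITE (8,8): turn R to S, flip to black, move to (9,8). |black|=5
Step 5: on BLACK (9,8): turn L to E, flip to white, move to (9,9). |black|=4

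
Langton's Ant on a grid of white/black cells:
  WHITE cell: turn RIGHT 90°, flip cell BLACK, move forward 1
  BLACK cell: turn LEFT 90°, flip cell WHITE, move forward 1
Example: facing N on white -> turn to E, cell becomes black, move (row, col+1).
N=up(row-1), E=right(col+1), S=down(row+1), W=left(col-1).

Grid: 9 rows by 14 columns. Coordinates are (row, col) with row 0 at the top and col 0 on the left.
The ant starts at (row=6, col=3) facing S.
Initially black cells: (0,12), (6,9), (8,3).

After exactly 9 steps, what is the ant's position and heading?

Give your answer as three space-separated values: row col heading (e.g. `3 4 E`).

Answer: 6 4 E

Derivation:
Step 1: on WHITE (6,3): turn R to W, flip to black, move to (6,2). |black|=4
Step 2: on WHITE (6,2): turn R to N, flip to black, move to (5,2). |black|=5
Step 3: on WHITE (5,2): turn R to E, flip to black, move to (5,3). |black|=6
Step 4: on WHITE (5,3): turn R to S, flip to black, move to (6,3). |black|=7
Step 5: on BLACK (6,3): turn L to E, flip to white, move to (6,4). |black|=6
Step 6: on WHITE (6,4): turn R to S, flip to black, move to (7,4). |black|=7
Step 7: on WHITE (7,4): turn R to W, flip to black, move to (7,3). |black|=8
Step 8: on WHITE (7,3): turn R to N, flip to black, move to (6,3). |black|=9
Step 9: on WHITE (6,3): turn R to E, flip to black, move to (6,4). |black|=10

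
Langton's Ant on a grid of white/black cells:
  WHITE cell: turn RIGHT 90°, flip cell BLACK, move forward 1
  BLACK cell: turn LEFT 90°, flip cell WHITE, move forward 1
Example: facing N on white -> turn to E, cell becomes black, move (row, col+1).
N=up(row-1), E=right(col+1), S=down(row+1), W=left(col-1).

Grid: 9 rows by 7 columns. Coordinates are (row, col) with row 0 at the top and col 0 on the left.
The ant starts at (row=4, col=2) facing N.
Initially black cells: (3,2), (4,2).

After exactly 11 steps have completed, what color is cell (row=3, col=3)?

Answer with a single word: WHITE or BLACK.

Step 1: on BLACK (4,2): turn L to W, flip to white, move to (4,1). |black|=1
Step 2: on WHITE (4,1): turn R to N, flip to black, move to (3,1). |black|=2
Step 3: on WHITE (3,1): turn R to E, flip to black, move to (3,2). |black|=3
Step 4: on BLACK (3,2): turn L to N, flip to white, move to (2,2). |black|=2
Step 5: on WHITE (2,2): turn R to E, flip to black, move to (2,3). |black|=3
Step 6: on WHITE (2,3): turn R to S, flip to black, move to (3,3). |black|=4
Step 7: on WHITE (3,3): turn R to W, flip to black, move to (3,2). |black|=5
Step 8: on WHITE (3,2): turn R to N, flip to black, move to (2,2). |black|=6
Step 9: on BLACK (2,2): turn L to W, flip to white, move to (2,1). |black|=5
Step 10: on WHITE (2,1): turn R to N, flip to black, move to (1,1). |black|=6
Step 11: on WHITE (1,1): turn R to E, flip to black, move to (1,2). |black|=7

Answer: BLACK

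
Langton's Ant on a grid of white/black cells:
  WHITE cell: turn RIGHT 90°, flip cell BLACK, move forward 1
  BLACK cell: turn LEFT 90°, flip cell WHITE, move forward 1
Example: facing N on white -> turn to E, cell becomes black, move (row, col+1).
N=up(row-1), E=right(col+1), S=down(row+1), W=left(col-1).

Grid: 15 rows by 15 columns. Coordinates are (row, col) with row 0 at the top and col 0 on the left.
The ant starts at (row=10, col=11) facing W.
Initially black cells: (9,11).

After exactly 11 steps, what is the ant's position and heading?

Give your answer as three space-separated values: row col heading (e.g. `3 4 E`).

Step 1: on WHITE (10,11): turn R to N, flip to black, move to (9,11). |black|=2
Step 2: on BLACK (9,11): turn L to W, flip to white, move to (9,10). |black|=1
Step 3: on WHITE (9,10): turn R to N, flip to black, move to (8,10). |black|=2
Step 4: on WHITE (8,10): turn R to E, flip to black, move to (8,11). |black|=3
Step 5: on WHITE (8,11): turn R to S, flip to black, move to (9,11). |black|=4
Step 6: on WHITE (9,11): turn R to W, flip to black, move to (9,10). |black|=5
Step 7: on BLACK (9,10): turn L to S, flip to white, move to (10,10). |black|=4
Step 8: on WHITE (10,10): turn R to W, flip to black, move to (10,9). |black|=5
Step 9: on WHITE (10,9): turn R to N, flip to black, move to (9,9). |black|=6
Step 10: on WHITE (9,9): turn R to E, flip to black, move to (9,10). |black|=7
Step 11: on WHITE (9,10): turn R to S, flip to black, move to (10,10). |black|=8

Answer: 10 10 S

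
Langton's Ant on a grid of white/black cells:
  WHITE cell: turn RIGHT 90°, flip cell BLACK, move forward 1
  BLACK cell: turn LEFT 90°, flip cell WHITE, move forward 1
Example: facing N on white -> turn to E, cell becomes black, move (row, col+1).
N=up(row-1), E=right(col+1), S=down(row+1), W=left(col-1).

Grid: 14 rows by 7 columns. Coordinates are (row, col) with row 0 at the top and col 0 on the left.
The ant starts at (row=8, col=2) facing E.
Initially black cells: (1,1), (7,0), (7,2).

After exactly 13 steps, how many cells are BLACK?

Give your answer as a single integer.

Step 1: on WHITE (8,2): turn R to S, flip to black, move to (9,2). |black|=4
Step 2: on WHITE (9,2): turn R to W, flip to black, move to (9,1). |black|=5
Step 3: on WHITE (9,1): turn R to N, flip to black, move to (8,1). |black|=6
Step 4: on WHITE (8,1): turn R to E, flip to black, move to (8,2). |black|=7
Step 5: on BLACK (8,2): turn L to N, flip to white, move to (7,2). |black|=6
Step 6: on BLACK (7,2): turn L to W, flip to white, move to (7,1). |black|=5
Step 7: on WHITE (7,1): turn R to N, flip to black, move to (6,1). |black|=6
Step 8: on WHITE (6,1): turn R to E, flip to black, move to (6,2). |black|=7
Step 9: on WHITE (6,2): turn R to S, flip to black, move to (7,2). |black|=8
Step 10: on WHITE (7,2): turn R to W, flip to black, move to (7,1). |black|=9
Step 11: on BLACK (7,1): turn L to S, flip to white, move to (8,1). |black|=8
Step 12: on BLACK (8,1): turn L to E, flip to white, move to (8,2). |black|=7
Step 13: on WHITE (8,2): turn R to S, flip to black, move to (9,2). |black|=8

Answer: 8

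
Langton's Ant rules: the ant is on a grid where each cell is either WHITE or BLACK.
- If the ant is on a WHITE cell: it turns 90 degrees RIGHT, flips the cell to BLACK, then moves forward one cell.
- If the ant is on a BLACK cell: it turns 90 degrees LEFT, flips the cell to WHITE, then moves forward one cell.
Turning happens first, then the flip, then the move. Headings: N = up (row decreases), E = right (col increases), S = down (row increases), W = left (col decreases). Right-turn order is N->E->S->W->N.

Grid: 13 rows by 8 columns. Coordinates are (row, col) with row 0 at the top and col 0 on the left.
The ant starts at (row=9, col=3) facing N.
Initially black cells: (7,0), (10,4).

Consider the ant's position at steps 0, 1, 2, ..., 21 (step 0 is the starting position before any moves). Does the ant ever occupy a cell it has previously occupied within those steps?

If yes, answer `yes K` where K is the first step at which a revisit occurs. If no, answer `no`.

Answer: yes 6

Derivation:
Step 1: on WHITE (9,3): turn R to E, flip to black, move to (9,4). |black|=3 — new cell
Step 2: on WHITE (9,4): turn R to S, flip to black, move to (10,4). |black|=4 — new cell
Step 3: on BLACK (10,4): turn L to E, flip to white, move to (10,5). |black|=3 — new cell
Step 4: on WHITE (10,5): turn R to S, flip to black, move to (11,5). |black|=4 — new cell
Step 5: on WHITE (11,5): turn R to W, flip to black, move to (11,4). |black|=5 — new cell
Step 6: on WHITE (11,4): turn R to N, flip to black, move to (10,4). |black|=6 — REVISIT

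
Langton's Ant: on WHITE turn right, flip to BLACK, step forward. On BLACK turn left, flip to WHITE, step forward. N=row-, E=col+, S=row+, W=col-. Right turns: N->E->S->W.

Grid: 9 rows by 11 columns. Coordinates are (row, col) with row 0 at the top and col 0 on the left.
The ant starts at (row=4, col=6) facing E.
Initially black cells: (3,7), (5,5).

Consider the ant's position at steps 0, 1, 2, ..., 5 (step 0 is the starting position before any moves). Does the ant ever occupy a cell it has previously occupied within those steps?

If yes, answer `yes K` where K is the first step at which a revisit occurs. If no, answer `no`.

Answer: no

Derivation:
Step 1: on WHITE (4,6): turn R to S, flip to black, move to (5,6). |black|=3 — new cell
Step 2: on WHITE (5,6): turn R to W, flip to black, move to (5,5). |black|=4 — new cell
Step 3: on BLACK (5,5): turn L to S, flip to white, move to (6,5). |black|=3 — new cell
Step 4: on WHITE (6,5): turn R to W, flip to black, move to (6,4). |black|=4 — new cell
Step 5: on WHITE (6,4): turn R to N, flip to black, move to (5,4). |black|=5 — new cell
No revisit within 5 steps.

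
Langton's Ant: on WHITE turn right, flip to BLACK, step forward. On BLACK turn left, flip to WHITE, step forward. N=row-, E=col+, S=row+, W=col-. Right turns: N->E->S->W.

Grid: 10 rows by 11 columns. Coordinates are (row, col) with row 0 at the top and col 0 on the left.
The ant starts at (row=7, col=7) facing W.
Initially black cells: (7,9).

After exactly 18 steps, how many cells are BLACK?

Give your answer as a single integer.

Step 1: on WHITE (7,7): turn R to N, flip to black, move to (6,7). |black|=2
Step 2: on WHITE (6,7): turn R to E, flip to black, move to (6,8). |black|=3
Step 3: on WHITE (6,8): turn R to S, flip to black, move to (7,8). |black|=4
Step 4: on WHITE (7,8): turn R to W, flip to black, move to (7,7). |black|=5
Step 5: on BLACK (7,7): turn L to S, flip to white, move to (8,7). |black|=4
Step 6: on WHITE (8,7): turn R to W, flip to black, move to (8,6). |black|=5
Step 7: on WHITE (8,6): turn R to N, flip to black, move to (7,6). |black|=6
Step 8: on WHITE (7,6): turn R to E, flip to black, move to (7,7). |black|=7
Step 9: on WHITE (7,7): turn R to S, flip to black, move to (8,7). |black|=8
Step 10: on BLACK (8,7): turn L to E, flip to white, move to (8,8). |black|=7
Step 11: on WHITE (8,8): turn R to S, flip to black, move to (9,8). |black|=8
Step 12: on WHITE (9,8): turn R to W, flip to black, move to (9,7). |black|=9
Step 13: on WHITE (9,7): turn R to N, flip to black, move to (8,7). |black|=10
Step 14: on WHITE (8,7): turn R to E, flip to black, move to (8,8). |black|=11
Step 15: on BLACK (8,8): turn L to N, flip to white, move to (7,8). |black|=10
Step 16: on BLACK (7,8): turn L to W, flip to white, move to (7,7). |black|=9
Step 17: on BLACK (7,7): turn L to S, flip to white, move to (8,7). |black|=8
Step 18: on BLACK (8,7): turn L to E, flip to white, move to (8,8). |black|=7

Answer: 7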